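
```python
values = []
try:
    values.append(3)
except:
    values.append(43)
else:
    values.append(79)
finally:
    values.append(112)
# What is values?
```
[3, 79, 112]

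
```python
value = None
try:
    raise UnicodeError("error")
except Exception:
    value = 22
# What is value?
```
22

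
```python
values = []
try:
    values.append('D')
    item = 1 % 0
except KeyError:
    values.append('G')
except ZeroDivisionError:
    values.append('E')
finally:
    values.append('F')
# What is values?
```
['D', 'E', 'F']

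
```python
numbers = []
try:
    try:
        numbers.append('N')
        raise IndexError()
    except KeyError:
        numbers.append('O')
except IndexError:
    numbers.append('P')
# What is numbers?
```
['N', 'P']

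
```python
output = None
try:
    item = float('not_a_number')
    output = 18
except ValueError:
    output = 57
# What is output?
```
57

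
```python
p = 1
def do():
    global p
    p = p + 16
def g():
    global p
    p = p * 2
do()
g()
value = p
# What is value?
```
34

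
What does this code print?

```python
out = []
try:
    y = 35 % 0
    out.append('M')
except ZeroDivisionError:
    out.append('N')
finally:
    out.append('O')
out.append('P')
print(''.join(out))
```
NOP

finally always runs, even after exception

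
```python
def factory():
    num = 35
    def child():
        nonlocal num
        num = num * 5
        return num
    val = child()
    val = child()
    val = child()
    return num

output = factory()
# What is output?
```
4375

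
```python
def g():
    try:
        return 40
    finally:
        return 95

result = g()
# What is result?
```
95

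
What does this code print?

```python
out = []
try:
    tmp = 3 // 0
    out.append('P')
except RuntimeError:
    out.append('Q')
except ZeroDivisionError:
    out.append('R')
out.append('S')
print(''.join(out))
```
RS

ZeroDivisionError is caught by its specific handler, not RuntimeError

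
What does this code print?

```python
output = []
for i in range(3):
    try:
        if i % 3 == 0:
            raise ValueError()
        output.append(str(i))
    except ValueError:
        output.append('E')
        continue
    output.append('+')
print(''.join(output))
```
E1+2+

continue in except skips rest of loop body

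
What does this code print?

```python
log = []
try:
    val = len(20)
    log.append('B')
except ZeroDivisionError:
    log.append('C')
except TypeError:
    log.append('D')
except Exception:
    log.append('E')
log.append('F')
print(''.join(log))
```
DF

TypeError matches before generic Exception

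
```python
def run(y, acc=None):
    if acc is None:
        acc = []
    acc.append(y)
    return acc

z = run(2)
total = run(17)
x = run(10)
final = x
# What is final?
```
[10]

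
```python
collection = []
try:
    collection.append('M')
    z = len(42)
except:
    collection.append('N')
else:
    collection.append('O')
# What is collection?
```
['M', 'N']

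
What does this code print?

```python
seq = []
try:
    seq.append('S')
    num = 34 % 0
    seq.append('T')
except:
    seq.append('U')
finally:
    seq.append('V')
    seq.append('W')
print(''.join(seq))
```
SUVW

Code before exception runs, then except, then all of finally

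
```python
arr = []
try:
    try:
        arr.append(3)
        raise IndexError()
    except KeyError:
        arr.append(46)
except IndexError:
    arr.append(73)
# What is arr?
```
[3, 73]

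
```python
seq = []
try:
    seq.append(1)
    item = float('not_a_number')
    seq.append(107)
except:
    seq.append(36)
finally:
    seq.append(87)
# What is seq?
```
[1, 36, 87]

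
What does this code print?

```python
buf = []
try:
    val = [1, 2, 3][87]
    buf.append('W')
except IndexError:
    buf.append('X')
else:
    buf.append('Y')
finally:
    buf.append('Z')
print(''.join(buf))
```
XZ

Exception: except runs, else skipped, finally runs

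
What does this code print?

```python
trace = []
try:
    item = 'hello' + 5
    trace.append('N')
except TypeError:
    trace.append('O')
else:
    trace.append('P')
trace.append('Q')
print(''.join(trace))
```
OQ

else block skipped when exception is caught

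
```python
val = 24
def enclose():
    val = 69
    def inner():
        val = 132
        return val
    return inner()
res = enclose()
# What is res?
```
132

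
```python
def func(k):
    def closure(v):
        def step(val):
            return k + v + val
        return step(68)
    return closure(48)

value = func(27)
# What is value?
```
143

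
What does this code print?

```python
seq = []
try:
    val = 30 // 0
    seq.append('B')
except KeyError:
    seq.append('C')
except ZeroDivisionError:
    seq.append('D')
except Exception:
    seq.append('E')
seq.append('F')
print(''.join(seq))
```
DF

ZeroDivisionError matches before generic Exception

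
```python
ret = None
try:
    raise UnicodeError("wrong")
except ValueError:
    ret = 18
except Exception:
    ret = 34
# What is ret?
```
18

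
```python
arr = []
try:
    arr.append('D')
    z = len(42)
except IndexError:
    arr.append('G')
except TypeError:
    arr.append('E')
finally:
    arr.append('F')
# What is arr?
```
['D', 'E', 'F']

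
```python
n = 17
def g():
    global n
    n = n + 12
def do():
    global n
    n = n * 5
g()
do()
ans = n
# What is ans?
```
145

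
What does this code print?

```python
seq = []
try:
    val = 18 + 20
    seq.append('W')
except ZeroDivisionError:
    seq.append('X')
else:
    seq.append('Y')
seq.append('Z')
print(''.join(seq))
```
WYZ

else block runs when no exception occurs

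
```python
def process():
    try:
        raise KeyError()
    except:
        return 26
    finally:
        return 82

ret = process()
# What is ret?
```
82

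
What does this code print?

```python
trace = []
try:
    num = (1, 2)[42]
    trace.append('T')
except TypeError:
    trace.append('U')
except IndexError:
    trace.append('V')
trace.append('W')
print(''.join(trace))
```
VW

IndexError is caught by its specific handler, not TypeError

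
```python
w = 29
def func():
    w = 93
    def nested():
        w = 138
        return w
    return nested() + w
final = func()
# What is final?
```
231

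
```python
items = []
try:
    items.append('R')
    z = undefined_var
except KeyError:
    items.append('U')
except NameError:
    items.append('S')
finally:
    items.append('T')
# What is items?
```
['R', 'S', 'T']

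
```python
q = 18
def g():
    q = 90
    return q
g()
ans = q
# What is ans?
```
18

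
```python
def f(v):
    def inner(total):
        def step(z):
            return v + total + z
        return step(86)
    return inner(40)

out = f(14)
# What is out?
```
140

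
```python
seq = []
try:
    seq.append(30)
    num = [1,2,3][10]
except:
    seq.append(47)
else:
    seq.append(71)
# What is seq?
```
[30, 47]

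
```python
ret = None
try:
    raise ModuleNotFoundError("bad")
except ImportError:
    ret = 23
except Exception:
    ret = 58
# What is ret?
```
23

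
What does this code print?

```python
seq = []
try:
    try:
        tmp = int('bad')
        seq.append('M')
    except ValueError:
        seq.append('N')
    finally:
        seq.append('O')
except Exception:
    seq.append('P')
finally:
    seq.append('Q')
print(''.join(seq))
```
NOQ

Both finally blocks run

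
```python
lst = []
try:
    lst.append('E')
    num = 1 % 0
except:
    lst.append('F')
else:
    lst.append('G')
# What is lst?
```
['E', 'F']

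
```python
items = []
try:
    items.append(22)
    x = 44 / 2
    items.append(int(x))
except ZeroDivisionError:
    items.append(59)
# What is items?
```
[22, 22]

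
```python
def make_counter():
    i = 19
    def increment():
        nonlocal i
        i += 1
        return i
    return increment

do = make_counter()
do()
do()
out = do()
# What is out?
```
22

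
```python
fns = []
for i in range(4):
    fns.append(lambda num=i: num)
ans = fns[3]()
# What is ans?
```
3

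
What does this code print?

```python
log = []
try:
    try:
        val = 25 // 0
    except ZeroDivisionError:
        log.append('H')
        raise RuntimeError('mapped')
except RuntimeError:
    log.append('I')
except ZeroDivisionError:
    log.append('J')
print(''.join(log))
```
HI

New RuntimeError raised, caught by outer RuntimeError handler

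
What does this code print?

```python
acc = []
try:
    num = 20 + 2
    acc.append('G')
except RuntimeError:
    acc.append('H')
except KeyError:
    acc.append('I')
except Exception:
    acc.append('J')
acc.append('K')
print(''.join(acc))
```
GK

No exception, try block completes normally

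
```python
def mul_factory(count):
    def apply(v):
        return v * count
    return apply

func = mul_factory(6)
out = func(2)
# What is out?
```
12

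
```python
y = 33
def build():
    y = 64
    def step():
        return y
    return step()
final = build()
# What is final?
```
64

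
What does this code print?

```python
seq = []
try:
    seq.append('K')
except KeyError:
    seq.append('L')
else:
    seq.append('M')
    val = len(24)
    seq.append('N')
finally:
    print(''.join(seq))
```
KM

Try succeeds, else appends 'M', TypeError in else is uncaught, finally prints before exception propagates ('N' never appended)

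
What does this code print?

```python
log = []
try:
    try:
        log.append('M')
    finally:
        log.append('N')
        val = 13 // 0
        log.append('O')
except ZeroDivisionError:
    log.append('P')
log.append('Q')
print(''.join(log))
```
MNPQ

Exception in inner finally caught by outer except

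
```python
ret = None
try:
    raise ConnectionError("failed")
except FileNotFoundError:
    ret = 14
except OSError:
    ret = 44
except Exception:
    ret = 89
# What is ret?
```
44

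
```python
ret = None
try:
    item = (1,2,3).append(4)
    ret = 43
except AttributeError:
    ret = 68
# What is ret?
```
68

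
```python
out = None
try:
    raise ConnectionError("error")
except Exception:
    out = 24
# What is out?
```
24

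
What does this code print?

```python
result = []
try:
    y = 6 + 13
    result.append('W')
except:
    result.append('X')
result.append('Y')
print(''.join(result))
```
WY

No exception, try block completes normally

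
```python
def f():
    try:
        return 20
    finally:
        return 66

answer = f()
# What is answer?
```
66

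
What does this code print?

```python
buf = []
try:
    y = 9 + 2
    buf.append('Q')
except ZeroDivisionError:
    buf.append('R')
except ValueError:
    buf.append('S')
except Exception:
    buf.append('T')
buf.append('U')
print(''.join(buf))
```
QU

No exception, try block completes normally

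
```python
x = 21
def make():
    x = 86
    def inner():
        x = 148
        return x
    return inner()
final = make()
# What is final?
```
148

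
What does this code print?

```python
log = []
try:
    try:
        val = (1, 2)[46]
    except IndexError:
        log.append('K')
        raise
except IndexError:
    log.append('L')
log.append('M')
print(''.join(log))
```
KLM

raise without argument re-raises current exception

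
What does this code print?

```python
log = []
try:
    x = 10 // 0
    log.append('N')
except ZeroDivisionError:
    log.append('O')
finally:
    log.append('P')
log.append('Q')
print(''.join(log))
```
OPQ

finally always runs, even after exception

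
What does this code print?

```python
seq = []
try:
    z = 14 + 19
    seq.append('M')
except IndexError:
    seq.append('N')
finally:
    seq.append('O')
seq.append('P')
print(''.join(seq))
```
MOP

finally runs after normal execution too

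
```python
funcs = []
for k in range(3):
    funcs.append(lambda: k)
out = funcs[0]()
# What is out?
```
2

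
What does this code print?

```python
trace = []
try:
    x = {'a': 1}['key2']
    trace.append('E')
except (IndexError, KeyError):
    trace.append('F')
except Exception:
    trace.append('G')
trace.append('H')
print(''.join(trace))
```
FH

KeyError matches tuple containing it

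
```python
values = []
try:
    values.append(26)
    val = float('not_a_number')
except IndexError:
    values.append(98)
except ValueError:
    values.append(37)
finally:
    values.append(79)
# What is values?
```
[26, 37, 79]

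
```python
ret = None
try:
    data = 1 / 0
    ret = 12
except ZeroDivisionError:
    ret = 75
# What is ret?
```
75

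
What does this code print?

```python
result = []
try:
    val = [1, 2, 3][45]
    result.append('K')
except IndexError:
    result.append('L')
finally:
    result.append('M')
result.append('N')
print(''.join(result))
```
LMN

finally always runs, even after exception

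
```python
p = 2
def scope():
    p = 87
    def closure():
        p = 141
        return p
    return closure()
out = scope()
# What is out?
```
141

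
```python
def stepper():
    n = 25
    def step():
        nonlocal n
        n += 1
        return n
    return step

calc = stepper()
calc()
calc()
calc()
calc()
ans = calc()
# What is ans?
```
30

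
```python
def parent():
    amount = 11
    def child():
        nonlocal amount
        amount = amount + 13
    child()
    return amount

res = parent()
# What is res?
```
24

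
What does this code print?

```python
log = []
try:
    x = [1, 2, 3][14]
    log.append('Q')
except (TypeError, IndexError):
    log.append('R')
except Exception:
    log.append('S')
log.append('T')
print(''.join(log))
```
RT

IndexError matches tuple containing it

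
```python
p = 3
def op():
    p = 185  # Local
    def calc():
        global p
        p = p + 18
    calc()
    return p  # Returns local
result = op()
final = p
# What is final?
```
21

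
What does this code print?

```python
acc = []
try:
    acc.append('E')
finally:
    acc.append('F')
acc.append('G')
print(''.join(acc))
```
EFG

try/finally without except, no exception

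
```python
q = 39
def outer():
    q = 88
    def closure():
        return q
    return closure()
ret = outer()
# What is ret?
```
88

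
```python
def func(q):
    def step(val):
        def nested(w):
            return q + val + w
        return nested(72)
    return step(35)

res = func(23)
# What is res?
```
130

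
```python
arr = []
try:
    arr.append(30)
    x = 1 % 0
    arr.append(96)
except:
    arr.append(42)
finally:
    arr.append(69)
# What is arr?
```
[30, 42, 69]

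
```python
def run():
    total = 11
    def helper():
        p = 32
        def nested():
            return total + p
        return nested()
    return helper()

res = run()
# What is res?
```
43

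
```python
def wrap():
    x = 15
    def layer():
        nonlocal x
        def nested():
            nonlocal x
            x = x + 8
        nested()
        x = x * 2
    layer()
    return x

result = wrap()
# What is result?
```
46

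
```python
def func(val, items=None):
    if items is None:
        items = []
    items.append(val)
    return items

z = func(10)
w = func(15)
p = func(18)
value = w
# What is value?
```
[15]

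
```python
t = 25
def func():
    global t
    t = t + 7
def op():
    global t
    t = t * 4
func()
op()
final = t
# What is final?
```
128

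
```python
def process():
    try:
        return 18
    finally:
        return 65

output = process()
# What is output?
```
65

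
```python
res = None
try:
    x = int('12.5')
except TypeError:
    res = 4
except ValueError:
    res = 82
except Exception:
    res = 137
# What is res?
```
82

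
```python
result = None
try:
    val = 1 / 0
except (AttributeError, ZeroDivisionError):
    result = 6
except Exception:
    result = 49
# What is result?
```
6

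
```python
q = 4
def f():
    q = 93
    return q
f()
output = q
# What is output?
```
4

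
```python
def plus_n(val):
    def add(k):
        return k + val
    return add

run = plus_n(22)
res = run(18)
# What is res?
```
40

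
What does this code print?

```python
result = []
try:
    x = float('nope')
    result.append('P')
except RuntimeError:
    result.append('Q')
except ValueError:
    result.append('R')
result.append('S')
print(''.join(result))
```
RS

ValueError is caught by its specific handler, not RuntimeError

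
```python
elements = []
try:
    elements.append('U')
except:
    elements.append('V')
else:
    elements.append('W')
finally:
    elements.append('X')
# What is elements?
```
['U', 'W', 'X']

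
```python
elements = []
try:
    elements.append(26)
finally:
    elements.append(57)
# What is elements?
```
[26, 57]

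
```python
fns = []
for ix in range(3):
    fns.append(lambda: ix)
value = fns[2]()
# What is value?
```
2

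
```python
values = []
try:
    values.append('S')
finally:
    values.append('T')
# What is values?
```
['S', 'T']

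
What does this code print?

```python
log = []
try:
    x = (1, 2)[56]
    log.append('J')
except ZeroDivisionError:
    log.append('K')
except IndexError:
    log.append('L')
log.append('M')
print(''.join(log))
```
LM

IndexError is caught by its specific handler, not ZeroDivisionError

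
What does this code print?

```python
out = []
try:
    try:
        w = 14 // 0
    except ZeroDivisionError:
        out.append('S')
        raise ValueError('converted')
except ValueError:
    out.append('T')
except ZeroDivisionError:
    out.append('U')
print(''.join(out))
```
ST

New ValueError raised, caught by outer ValueError handler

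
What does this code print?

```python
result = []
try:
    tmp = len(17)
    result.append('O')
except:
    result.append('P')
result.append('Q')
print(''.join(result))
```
PQ

Exception raised in try, caught by bare except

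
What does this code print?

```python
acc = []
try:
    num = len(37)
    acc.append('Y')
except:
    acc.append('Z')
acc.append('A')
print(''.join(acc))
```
ZA

Exception raised in try, caught by bare except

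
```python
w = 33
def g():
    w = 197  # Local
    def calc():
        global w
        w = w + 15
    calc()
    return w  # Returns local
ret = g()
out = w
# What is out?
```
48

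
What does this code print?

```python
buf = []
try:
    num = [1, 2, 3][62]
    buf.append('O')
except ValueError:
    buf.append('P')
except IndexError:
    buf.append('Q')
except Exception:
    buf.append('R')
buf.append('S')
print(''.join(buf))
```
QS

IndexError matches before generic Exception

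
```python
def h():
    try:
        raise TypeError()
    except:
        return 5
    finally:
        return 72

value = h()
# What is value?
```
72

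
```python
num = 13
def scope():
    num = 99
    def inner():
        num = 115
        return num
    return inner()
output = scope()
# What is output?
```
115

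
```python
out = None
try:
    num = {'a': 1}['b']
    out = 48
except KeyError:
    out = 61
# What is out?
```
61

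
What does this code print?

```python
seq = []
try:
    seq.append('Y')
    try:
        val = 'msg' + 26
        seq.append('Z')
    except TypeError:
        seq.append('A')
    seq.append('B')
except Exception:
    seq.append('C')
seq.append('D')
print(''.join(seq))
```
YABD

Inner exception caught by inner handler, outer continues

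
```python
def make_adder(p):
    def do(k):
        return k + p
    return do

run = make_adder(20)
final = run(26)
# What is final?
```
46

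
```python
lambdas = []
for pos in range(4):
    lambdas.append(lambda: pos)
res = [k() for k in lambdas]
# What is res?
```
[3, 3, 3, 3]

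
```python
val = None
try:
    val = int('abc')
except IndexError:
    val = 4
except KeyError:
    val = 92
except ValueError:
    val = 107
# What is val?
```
107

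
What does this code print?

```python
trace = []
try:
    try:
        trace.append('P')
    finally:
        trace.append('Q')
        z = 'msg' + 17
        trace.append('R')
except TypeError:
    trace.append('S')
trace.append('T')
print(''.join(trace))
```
PQST

Exception in inner finally caught by outer except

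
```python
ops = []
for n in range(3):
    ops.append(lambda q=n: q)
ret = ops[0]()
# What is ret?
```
0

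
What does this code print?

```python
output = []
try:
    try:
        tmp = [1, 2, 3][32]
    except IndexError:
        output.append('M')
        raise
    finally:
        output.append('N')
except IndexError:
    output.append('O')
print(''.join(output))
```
MNO

finally runs before re-raised exception propagates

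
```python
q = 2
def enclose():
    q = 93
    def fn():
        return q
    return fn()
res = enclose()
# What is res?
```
93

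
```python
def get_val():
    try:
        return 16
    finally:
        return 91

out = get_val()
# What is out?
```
91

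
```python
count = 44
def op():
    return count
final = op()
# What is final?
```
44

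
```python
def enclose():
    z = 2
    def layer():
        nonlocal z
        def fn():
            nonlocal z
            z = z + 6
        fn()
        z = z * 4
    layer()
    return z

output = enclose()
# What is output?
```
32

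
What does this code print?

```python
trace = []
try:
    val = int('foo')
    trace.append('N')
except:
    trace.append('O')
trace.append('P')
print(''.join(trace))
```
OP

Exception raised in try, caught by bare except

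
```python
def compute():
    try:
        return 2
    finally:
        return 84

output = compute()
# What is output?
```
84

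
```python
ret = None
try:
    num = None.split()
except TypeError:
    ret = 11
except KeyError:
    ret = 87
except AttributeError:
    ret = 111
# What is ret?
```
111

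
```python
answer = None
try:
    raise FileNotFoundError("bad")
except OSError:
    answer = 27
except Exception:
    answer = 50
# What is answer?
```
27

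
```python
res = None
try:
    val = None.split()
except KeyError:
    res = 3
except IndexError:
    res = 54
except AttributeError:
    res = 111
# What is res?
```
111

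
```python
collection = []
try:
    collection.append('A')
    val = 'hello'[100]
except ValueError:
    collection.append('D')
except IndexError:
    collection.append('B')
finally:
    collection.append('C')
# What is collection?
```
['A', 'B', 'C']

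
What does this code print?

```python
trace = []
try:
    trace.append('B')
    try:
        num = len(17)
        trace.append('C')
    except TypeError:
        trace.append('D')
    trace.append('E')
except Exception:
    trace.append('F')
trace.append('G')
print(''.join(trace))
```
BDEG

Inner exception caught by inner handler, outer continues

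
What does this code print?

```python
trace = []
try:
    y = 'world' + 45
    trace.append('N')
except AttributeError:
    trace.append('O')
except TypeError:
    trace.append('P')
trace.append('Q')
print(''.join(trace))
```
PQ

TypeError is caught by its specific handler, not AttributeError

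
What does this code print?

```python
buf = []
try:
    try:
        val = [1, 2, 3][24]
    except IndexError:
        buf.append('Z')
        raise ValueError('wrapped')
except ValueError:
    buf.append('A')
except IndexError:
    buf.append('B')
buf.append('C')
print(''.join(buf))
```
ZAC

ValueError raised and caught, original IndexError not re-raised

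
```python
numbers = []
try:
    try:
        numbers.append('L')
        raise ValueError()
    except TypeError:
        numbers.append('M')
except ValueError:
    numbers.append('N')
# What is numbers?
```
['L', 'N']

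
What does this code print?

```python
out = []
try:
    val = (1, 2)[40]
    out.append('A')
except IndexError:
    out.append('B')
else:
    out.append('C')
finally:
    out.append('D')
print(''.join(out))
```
BD

Exception: except runs, else skipped, finally runs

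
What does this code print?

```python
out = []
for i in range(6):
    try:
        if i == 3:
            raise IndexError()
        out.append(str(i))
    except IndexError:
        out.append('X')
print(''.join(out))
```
012X45

Exception on i=3 caught, loop continues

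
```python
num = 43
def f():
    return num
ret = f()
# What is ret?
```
43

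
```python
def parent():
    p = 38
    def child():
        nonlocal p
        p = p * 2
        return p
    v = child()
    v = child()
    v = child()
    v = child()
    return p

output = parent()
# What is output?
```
608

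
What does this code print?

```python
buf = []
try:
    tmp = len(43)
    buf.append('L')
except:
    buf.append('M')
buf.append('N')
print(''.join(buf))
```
MN

Exception raised in try, caught by bare except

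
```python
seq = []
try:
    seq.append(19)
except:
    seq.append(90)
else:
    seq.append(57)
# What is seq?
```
[19, 57]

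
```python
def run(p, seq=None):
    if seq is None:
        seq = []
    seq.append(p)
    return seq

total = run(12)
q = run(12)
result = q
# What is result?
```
[12]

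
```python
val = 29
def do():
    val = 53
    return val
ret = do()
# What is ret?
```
53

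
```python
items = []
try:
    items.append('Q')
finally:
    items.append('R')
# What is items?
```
['Q', 'R']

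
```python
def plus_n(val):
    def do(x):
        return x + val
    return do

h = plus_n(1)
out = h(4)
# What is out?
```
5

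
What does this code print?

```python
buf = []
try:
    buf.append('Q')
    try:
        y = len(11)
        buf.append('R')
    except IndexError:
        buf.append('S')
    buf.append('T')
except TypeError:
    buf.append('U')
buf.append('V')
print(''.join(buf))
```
QUV

Inner handler doesn't match, propagates to outer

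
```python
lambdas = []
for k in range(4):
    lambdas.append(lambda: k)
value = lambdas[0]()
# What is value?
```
3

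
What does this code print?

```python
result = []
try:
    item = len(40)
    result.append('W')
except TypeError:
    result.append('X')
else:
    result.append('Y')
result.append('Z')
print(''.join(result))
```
XZ

else block skipped when exception is caught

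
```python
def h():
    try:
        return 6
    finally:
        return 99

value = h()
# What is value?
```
99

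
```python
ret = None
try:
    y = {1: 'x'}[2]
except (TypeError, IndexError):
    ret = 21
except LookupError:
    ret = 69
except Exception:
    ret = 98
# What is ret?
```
69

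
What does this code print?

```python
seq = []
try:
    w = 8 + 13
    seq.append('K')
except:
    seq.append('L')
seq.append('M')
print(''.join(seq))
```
KM

No exception, try block completes normally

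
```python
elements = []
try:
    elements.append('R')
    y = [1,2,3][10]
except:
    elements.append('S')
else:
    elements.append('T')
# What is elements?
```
['R', 'S']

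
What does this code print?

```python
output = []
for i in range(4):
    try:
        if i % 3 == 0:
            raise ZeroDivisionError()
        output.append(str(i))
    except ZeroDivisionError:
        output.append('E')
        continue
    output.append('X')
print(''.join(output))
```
E1X2XE

continue in except skips rest of loop body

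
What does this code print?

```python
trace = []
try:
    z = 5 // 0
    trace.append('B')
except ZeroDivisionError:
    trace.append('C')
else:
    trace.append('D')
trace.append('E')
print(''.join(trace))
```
CE

else block skipped when exception is caught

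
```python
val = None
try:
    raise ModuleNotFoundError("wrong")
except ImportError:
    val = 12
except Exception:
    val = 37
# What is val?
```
12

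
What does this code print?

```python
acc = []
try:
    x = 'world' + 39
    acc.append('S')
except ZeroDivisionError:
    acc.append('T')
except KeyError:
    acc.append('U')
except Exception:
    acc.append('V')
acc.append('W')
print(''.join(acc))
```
VW

TypeError not specifically caught, falls to Exception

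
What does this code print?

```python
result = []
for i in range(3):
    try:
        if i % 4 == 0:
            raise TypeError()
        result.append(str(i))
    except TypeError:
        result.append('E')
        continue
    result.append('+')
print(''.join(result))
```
E1+2+

continue in except skips rest of loop body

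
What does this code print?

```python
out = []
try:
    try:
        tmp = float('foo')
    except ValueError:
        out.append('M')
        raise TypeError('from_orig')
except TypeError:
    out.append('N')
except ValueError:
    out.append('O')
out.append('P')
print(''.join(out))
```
MNP

TypeError raised and caught, original ValueError not re-raised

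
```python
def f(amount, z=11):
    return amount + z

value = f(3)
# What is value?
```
14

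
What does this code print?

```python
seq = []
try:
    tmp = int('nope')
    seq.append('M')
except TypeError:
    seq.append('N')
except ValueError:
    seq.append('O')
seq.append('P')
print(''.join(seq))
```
OP

ValueError is caught by its specific handler, not TypeError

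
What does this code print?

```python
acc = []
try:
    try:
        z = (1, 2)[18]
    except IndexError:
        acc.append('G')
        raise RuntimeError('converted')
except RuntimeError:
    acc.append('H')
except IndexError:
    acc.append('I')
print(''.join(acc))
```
GH

New RuntimeError raised, caught by outer RuntimeError handler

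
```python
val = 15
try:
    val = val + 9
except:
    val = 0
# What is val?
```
24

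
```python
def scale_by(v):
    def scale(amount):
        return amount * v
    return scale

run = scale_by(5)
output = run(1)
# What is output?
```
5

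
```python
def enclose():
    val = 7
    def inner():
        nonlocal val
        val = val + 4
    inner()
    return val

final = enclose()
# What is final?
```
11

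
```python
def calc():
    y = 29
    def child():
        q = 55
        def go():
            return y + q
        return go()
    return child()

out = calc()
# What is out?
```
84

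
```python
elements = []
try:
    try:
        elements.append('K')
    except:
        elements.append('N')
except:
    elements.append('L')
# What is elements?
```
['K']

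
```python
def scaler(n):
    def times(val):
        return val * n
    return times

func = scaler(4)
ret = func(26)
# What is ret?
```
104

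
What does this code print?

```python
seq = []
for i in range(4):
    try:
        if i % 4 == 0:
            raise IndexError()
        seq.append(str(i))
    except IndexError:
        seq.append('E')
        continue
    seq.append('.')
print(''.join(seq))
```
E1.2.3.

continue in except skips rest of loop body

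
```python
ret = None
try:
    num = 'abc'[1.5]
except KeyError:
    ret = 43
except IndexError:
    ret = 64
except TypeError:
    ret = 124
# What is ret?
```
124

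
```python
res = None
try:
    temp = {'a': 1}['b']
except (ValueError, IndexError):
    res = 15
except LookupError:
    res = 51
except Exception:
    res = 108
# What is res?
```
51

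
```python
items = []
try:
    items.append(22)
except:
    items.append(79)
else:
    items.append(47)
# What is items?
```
[22, 47]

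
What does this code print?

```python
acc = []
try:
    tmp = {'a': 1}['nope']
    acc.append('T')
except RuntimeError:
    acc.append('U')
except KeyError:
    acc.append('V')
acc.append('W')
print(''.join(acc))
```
VW

KeyError is caught by its specific handler, not RuntimeError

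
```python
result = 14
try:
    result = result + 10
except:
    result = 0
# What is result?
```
24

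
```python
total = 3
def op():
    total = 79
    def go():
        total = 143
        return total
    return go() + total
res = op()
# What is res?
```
222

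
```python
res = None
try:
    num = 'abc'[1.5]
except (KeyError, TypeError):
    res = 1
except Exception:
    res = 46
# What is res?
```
1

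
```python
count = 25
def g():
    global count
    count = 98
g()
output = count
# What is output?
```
98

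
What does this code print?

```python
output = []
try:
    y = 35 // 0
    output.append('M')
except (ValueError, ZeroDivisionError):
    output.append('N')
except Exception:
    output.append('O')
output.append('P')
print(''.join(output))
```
NP

ZeroDivisionError matches tuple containing it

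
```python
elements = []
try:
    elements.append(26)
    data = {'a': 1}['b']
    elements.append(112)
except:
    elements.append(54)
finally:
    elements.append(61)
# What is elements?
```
[26, 54, 61]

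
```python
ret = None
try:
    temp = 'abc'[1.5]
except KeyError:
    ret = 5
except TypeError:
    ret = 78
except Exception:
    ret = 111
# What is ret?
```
78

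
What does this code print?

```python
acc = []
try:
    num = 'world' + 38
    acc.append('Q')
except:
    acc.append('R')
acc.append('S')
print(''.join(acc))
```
RS

Exception raised in try, caught by bare except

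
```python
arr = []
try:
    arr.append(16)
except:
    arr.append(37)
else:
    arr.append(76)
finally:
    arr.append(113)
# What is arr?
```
[16, 76, 113]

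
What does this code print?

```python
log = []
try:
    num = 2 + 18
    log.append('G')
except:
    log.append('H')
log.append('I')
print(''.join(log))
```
GI

No exception, try block completes normally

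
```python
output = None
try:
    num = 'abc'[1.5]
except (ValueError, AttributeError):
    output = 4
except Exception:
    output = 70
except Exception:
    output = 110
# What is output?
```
70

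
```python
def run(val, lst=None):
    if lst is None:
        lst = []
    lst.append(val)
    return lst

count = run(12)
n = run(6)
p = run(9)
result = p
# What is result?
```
[9]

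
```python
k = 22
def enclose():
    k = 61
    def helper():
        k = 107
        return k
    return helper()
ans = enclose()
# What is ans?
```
107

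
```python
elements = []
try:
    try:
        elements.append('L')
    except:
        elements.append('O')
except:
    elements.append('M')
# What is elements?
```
['L']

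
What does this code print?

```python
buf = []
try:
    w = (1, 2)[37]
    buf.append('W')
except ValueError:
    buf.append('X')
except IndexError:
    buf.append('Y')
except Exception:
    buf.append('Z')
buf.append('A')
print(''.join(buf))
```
YA

IndexError matches before generic Exception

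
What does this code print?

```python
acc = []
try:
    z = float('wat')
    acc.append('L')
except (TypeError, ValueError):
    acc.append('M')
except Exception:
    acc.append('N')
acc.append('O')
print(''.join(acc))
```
MO

ValueError matches tuple containing it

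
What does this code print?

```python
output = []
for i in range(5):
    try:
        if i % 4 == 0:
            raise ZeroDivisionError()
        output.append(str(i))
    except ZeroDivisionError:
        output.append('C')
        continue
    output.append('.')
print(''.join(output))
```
C1.2.3.C

continue in except skips rest of loop body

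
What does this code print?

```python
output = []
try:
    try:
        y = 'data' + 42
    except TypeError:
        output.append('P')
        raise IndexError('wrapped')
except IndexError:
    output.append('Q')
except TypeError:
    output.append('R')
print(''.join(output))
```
PQ

New IndexError raised, caught by outer IndexError handler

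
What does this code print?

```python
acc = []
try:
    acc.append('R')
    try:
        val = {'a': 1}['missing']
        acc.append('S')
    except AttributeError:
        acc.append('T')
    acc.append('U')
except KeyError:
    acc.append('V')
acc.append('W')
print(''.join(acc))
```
RVW

Inner handler doesn't match, propagates to outer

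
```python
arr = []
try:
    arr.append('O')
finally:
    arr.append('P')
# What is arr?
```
['O', 'P']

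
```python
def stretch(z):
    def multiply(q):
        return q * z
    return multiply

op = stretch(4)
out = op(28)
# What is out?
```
112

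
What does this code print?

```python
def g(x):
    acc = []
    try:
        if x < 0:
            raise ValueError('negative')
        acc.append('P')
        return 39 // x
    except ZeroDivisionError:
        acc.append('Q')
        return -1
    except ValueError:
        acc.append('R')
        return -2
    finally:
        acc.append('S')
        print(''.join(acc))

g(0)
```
PQS

x=0 causes ZeroDivisionError, caught, finally prints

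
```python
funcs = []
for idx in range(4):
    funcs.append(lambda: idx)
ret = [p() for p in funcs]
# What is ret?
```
[3, 3, 3, 3]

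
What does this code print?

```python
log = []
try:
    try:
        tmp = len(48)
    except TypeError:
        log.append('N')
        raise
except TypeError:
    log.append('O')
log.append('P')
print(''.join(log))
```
NOP

raise without argument re-raises current exception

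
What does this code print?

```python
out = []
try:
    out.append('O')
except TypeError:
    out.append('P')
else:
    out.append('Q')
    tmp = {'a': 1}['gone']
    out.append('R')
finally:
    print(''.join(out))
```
OQ

Try succeeds, else appends 'Q', KeyError in else is uncaught, finally prints before exception propagates ('R' never appended)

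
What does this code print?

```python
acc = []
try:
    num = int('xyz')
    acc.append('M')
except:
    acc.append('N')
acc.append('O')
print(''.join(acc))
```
NO

Exception raised in try, caught by bare except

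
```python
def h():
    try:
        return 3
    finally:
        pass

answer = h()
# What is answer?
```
3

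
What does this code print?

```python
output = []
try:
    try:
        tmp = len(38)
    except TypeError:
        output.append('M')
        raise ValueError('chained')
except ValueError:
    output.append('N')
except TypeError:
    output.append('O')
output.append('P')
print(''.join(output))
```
MNP

ValueError raised and caught, original TypeError not re-raised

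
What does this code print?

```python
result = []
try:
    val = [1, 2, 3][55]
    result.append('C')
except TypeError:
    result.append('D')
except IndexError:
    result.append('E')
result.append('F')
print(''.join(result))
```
EF

IndexError is caught by its specific handler, not TypeError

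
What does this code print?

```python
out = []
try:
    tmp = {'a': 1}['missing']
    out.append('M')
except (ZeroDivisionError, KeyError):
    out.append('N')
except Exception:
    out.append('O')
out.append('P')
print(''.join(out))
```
NP

KeyError matches tuple containing it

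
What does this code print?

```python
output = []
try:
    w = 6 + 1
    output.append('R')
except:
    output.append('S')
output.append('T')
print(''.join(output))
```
RT

No exception, try block completes normally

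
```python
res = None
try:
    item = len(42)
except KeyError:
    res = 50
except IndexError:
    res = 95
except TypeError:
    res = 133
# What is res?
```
133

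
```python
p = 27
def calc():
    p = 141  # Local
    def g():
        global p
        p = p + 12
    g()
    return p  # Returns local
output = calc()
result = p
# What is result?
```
39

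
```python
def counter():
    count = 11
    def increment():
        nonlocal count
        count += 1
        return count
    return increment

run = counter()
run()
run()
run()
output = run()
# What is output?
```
15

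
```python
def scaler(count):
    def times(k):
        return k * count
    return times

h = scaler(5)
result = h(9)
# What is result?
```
45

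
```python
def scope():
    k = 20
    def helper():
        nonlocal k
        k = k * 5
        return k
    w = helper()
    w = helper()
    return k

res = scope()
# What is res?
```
500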